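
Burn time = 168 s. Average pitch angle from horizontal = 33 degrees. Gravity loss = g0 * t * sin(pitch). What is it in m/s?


GL = 9.81 * 168 * sin(33 deg) = 898 m/s

898 m/s


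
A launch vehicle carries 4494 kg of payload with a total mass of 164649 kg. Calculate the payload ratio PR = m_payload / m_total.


PR = 4494 / 164649 = 0.0273

0.0273


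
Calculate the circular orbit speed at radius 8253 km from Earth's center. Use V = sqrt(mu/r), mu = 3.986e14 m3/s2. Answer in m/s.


V = sqrt(3.986e14 / 8253000) = 6950 m/s

6950 m/s


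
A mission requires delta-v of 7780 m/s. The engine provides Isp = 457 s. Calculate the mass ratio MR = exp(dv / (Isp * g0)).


Ve = 457 * 9.81 = 4483.17 m/s
MR = exp(7780 / 4483.17) = 5.671

5.671


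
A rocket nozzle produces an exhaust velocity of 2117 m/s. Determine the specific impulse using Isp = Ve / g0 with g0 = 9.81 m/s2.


Isp = Ve / g0 = 2117 / 9.81 = 215.8 s

215.8 s


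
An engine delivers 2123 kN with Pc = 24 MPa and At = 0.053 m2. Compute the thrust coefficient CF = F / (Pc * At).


CF = 2123000 / (24e6 * 0.053) = 1.67

1.67


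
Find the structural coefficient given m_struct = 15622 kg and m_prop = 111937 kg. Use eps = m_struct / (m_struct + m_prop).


eps = 15622 / (15622 + 111937) = 0.1225

0.1225


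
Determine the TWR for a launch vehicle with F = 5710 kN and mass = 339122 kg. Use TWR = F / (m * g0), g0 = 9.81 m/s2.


TWR = 5710000 / (339122 * 9.81) = 1.72

1.72


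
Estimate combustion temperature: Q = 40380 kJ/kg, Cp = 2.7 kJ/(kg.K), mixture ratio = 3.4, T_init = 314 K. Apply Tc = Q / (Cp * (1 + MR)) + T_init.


Tc = 40380 / (2.7 * (1 + 3.4)) + 314 = 3713 K

3713 K


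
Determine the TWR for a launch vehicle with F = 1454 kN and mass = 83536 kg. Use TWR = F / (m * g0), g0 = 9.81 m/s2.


TWR = 1454000 / (83536 * 9.81) = 1.77

1.77


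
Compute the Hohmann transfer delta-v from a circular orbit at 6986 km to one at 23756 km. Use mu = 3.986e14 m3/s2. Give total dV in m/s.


V1 = sqrt(mu/r1) = 7553.61 m/s
dV1 = V1*(sqrt(2*r2/(r1+r2)) - 1) = 1836.92 m/s
V2 = sqrt(mu/r2) = 4096.21 m/s
dV2 = V2*(1 - sqrt(2*r1/(r1+r2))) = 1334.71 m/s
Total dV = 3172 m/s

3172 m/s


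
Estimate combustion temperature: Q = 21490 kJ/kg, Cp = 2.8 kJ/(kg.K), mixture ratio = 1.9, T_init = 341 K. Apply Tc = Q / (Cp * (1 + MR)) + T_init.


Tc = 21490 / (2.8 * (1 + 1.9)) + 341 = 2988 K

2988 K


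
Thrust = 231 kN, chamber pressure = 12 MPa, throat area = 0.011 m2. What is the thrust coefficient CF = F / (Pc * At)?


CF = 231000 / (12e6 * 0.011) = 1.75

1.75


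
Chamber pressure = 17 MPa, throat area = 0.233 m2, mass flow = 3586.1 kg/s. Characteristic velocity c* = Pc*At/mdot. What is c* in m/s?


c* = 17e6 * 0.233 / 3586.1 = 1105 m/s

1105 m/s


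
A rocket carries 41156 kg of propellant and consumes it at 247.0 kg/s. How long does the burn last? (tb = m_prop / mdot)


tb = 41156 / 247.0 = 166.6 s

166.6 s


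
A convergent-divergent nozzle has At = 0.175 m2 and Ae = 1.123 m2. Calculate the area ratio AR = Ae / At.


AR = 1.123 / 0.175 = 6.4

6.4


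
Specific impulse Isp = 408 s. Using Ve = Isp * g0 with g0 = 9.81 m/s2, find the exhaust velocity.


Ve = Isp * g0 = 408 * 9.81 = 4002.5 m/s

4002.5 m/s


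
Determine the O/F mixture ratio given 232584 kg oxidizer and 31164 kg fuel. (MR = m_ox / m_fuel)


MR = 232584 / 31164 = 7.46

7.46


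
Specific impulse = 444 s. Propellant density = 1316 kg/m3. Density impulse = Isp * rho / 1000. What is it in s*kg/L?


rho*Isp = 444 * 1316 / 1000 = 584 s*kg/L

584 s*kg/L


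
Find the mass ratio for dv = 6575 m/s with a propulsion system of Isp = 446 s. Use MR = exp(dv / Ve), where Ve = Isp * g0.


Ve = 446 * 9.81 = 4375.26 m/s
MR = exp(6575 / 4375.26) = 4.494

4.494


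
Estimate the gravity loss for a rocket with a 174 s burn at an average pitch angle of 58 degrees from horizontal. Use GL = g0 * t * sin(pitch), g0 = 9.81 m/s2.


GL = 9.81 * 174 * sin(58 deg) = 1448 m/s

1448 m/s


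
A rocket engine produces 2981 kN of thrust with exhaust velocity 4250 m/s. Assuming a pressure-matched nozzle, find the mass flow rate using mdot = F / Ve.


mdot = F / Ve = 2981000 / 4250 = 701.4 kg/s

701.4 kg/s


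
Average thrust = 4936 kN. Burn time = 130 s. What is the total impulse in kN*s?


It = 4936 * 130 = 641680 kN*s

641680 kN*s


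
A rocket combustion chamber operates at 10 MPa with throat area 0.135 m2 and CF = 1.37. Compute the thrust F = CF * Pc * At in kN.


F = 1.37 * 10e6 * 0.135 = 1.8495e+06 N = 1849.5 kN

1849.5 kN


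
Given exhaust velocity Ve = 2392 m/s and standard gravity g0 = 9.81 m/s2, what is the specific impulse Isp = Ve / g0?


Isp = Ve / g0 = 2392 / 9.81 = 243.8 s

243.8 s


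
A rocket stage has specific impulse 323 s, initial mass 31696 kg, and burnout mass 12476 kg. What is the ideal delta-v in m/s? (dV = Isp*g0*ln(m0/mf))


Ve = 323 * 9.81 = 3168.63 m/s
dV = 3168.63 * ln(31696/12476) = 2954 m/s

2954 m/s


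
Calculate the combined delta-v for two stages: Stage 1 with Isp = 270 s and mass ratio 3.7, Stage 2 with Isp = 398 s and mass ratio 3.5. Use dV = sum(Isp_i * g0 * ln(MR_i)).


dV1 = 270 * 9.81 * ln(3.7) = 3465.4 m/s
dV2 = 398 * 9.81 * ln(3.5) = 4891.3 m/s
Total dV = 3465.4 + 4891.3 = 8356.7 m/s ~ 8357 m/s

8357 m/s


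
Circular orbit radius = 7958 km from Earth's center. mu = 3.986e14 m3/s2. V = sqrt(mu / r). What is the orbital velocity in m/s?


V = sqrt(3.986e14 / 7958000) = 7077 m/s

7077 m/s


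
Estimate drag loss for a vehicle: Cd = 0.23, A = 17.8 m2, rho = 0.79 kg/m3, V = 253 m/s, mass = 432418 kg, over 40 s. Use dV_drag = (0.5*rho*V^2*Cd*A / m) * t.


D = 0.5 * 0.79 * 253^2 * 0.23 * 17.8 = 103510.87 N
a = 103510.87 / 432418 = 0.2394 m/s2
dV = 0.2394 * 40 = 9.6 m/s

9.6 m/s


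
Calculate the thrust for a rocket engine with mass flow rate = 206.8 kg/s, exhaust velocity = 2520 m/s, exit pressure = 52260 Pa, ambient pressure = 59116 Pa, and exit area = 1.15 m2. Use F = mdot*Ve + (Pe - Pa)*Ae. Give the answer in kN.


F = 206.8 * 2520 + (52260 - 59116) * 1.15 = 513252.0 N = 513.3 kN

513.3 kN


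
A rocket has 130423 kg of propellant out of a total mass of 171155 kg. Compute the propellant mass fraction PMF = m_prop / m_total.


PMF = 130423 / 171155 = 0.762

0.762


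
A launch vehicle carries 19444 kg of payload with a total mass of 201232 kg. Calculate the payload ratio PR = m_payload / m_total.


PR = 19444 / 201232 = 0.0966

0.0966


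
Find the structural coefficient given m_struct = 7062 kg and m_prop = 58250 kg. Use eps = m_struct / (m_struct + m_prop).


eps = 7062 / (7062 + 58250) = 0.1081

0.1081


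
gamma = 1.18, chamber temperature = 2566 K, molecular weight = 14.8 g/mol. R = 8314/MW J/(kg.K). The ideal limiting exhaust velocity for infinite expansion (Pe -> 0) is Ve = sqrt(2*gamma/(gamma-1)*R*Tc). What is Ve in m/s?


R = 8314 / 14.8 = 561.76 J/(kg.K)
Ve = sqrt(2 * 1.18 / (1.18 - 1) * 561.76 * 2566) = 4347 m/s

4347 m/s


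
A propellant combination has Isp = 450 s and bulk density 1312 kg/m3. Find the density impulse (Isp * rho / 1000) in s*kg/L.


rho*Isp = 450 * 1312 / 1000 = 590 s*kg/L

590 s*kg/L


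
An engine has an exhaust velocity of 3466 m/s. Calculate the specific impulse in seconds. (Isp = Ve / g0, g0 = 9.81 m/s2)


Isp = Ve / g0 = 3466 / 9.81 = 353.3 s

353.3 s


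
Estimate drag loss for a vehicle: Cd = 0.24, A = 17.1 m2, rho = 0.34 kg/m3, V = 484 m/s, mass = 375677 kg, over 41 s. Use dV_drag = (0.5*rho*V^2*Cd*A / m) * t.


D = 0.5 * 0.34 * 484^2 * 0.24 * 17.1 = 163435.73 N
a = 163435.73 / 375677 = 0.435 m/s2
dV = 0.435 * 41 = 17.8 m/s

17.8 m/s


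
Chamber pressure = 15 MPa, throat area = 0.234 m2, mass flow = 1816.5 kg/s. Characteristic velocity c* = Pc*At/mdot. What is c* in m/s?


c* = 15e6 * 0.234 / 1816.5 = 1932 m/s

1932 m/s


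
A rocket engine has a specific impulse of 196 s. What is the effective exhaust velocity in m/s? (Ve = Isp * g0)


Ve = Isp * g0 = 196 * 9.81 = 1922.8 m/s

1922.8 m/s


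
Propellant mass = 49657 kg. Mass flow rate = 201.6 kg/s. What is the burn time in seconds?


tb = 49657 / 201.6 = 246.3 s

246.3 s


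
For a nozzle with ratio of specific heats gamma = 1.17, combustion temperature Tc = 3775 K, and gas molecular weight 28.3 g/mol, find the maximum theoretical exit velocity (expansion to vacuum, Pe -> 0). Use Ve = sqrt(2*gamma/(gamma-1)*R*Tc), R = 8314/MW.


R = 8314 / 28.3 = 293.78 J/(kg.K)
Ve = sqrt(2 * 1.17 / (1.17 - 1) * 293.78 * 3775) = 3907 m/s

3907 m/s


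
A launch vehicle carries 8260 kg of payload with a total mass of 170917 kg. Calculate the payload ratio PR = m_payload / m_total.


PR = 8260 / 170917 = 0.0483

0.0483


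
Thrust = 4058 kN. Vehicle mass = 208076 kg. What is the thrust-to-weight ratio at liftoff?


TWR = 4058000 / (208076 * 9.81) = 1.99

1.99


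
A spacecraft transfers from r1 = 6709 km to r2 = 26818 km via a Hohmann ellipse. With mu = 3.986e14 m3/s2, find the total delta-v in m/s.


V1 = sqrt(mu/r1) = 7707.97 m/s
dV1 = V1*(sqrt(2*r2/(r1+r2)) - 1) = 2041.27 m/s
V2 = sqrt(mu/r2) = 3855.28 m/s
dV2 = V2*(1 - sqrt(2*r1/(r1+r2))) = 1416.33 m/s
Total dV = 3458 m/s

3458 m/s


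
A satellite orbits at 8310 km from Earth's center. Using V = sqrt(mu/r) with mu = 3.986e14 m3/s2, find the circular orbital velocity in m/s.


V = sqrt(3.986e14 / 8310000) = 6926 m/s

6926 m/s


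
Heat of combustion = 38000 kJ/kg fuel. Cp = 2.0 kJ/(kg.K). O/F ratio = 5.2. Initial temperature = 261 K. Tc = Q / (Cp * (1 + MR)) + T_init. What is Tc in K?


Tc = 38000 / (2.0 * (1 + 5.2)) + 261 = 3326 K

3326 K


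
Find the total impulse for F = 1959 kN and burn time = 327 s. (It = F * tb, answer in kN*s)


It = 1959 * 327 = 640593 kN*s

640593 kN*s


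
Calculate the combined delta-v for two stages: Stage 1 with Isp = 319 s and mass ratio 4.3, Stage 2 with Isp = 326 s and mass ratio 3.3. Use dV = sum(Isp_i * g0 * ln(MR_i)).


dV1 = 319 * 9.81 * ln(4.3) = 4564.6 m/s
dV2 = 326 * 9.81 * ln(3.3) = 3818.2 m/s
Total dV = 4564.6 + 3818.2 = 8382.8 m/s ~ 8383 m/s

8383 m/s


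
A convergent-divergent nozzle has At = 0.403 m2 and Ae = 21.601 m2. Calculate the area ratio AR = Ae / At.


AR = 21.601 / 0.403 = 53.6

53.6


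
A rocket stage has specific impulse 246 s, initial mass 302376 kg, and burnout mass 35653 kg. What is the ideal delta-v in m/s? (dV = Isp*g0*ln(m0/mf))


Ve = 246 * 9.81 = 2413.26 m/s
dV = 2413.26 * ln(302376/35653) = 5159 m/s

5159 m/s


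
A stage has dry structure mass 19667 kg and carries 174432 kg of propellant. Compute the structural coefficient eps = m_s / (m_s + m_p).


eps = 19667 / (19667 + 174432) = 0.1013

0.1013


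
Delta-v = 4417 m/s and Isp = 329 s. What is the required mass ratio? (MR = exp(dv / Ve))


Ve = 329 * 9.81 = 3227.49 m/s
MR = exp(4417 / 3227.49) = 3.93

3.93


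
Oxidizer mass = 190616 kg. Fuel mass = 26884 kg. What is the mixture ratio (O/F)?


MR = 190616 / 26884 = 7.09

7.09


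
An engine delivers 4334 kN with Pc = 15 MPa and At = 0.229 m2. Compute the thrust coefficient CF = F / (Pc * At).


CF = 4334000 / (15e6 * 0.229) = 1.26

1.26


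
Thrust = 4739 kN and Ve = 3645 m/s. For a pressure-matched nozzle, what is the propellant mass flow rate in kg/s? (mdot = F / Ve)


mdot = F / Ve = 4739000 / 3645 = 1300.1 kg/s

1300.1 kg/s


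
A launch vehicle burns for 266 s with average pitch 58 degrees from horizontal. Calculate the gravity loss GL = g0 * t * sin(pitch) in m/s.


GL = 9.81 * 266 * sin(58 deg) = 2213 m/s

2213 m/s


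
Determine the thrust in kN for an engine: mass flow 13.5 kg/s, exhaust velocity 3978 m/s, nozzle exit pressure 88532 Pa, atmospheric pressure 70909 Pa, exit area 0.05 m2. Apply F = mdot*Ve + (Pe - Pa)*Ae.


F = 13.5 * 3978 + (88532 - 70909) * 0.05 = 54584.0 N = 54.6 kN

54.6 kN


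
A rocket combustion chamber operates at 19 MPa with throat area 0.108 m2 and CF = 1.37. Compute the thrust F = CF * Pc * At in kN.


F = 1.37 * 19e6 * 0.108 = 2.8112e+06 N = 2811.2 kN

2811.2 kN


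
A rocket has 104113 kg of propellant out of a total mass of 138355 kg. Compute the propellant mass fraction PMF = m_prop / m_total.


PMF = 104113 / 138355 = 0.753

0.753


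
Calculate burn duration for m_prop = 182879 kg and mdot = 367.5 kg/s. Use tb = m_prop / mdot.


tb = 182879 / 367.5 = 497.6 s

497.6 s


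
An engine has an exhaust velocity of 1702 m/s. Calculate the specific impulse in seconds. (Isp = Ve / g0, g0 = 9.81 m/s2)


Isp = Ve / g0 = 1702 / 9.81 = 173.5 s

173.5 s


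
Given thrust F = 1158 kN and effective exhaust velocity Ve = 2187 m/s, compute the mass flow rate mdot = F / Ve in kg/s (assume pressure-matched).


mdot = F / Ve = 1158000 / 2187 = 529.5 kg/s

529.5 kg/s


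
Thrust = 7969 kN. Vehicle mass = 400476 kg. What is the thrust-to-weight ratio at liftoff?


TWR = 7969000 / (400476 * 9.81) = 2.03

2.03


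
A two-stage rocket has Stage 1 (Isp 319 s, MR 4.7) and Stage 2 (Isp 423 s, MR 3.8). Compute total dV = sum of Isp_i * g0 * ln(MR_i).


dV1 = 319 * 9.81 * ln(4.7) = 4842.9 m/s
dV2 = 423 * 9.81 * ln(3.8) = 5539.8 m/s
Total dV = 4842.9 + 5539.8 = 10382.7 m/s ~ 10383 m/s

10383 m/s


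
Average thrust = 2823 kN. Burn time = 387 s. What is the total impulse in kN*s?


It = 2823 * 387 = 1092501 kN*s

1092501 kN*s


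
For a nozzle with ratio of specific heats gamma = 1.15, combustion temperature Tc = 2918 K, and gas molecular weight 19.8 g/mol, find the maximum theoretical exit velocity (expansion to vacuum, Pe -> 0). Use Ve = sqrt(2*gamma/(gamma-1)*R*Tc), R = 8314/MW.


R = 8314 / 19.8 = 419.9 J/(kg.K)
Ve = sqrt(2 * 1.15 / (1.15 - 1) * 419.9 * 2918) = 4334 m/s

4334 m/s


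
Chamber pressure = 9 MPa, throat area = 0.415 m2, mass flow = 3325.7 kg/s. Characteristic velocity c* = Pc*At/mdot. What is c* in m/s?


c* = 9e6 * 0.415 / 3325.7 = 1123 m/s

1123 m/s


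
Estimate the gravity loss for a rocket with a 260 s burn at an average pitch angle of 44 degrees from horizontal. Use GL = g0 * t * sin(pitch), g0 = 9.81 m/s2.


GL = 9.81 * 260 * sin(44 deg) = 1772 m/s

1772 m/s


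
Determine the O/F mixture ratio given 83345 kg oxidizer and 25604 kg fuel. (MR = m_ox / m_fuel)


MR = 83345 / 25604 = 3.26

3.26


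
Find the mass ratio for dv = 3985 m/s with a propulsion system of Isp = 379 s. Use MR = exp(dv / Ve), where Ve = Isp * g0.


Ve = 379 * 9.81 = 3717.99 m/s
MR = exp(3985 / 3717.99) = 2.921

2.921


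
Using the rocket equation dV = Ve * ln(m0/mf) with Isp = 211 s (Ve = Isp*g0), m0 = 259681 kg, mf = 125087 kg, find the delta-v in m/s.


Ve = 211 * 9.81 = 2069.91 m/s
dV = 2069.91 * ln(259681/125087) = 1512 m/s

1512 m/s


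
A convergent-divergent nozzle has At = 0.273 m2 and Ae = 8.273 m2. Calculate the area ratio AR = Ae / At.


AR = 8.273 / 0.273 = 30.3

30.3


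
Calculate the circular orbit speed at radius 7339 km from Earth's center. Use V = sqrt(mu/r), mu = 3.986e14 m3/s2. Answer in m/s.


V = sqrt(3.986e14 / 7339000) = 7370 m/s

7370 m/s


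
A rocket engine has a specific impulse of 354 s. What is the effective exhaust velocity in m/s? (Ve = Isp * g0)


Ve = Isp * g0 = 354 * 9.81 = 3472.7 m/s

3472.7 m/s


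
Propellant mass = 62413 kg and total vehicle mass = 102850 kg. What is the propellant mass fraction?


PMF = 62413 / 102850 = 0.607

0.607


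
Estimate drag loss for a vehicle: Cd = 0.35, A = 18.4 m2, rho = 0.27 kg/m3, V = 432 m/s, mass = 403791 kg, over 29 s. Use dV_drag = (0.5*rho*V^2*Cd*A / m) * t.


D = 0.5 * 0.27 * 432^2 * 0.35 * 18.4 = 162250.91 N
a = 162250.91 / 403791 = 0.4018 m/s2
dV = 0.4018 * 29 = 11.7 m/s

11.7 m/s


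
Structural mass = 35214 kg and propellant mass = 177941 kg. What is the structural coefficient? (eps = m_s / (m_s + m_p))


eps = 35214 / (35214 + 177941) = 0.1652

0.1652


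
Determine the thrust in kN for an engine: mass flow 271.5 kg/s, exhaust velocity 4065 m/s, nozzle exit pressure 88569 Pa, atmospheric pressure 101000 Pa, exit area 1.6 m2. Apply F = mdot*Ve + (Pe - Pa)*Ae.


F = 271.5 * 4065 + (88569 - 101000) * 1.6 = 1.0838e+06 N = 1083.8 kN

1083.8 kN


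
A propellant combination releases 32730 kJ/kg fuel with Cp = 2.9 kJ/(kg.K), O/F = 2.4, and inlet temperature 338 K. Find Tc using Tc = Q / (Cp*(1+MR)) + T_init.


Tc = 32730 / (2.9 * (1 + 2.4)) + 338 = 3657 K

3657 K


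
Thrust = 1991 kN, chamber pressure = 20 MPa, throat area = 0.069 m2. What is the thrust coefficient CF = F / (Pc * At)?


CF = 1991000 / (20e6 * 0.069) = 1.44

1.44


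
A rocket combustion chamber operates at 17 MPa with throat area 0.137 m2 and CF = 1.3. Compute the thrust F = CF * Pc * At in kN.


F = 1.3 * 17e6 * 0.137 = 3.0277e+06 N = 3027.7 kN

3027.7 kN


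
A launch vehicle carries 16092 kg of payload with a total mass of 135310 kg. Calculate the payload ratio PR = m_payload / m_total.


PR = 16092 / 135310 = 0.1189

0.1189


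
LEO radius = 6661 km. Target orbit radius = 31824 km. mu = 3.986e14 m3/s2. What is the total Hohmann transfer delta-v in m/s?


V1 = sqrt(mu/r1) = 7735.69 m/s
dV1 = V1*(sqrt(2*r2/(r1+r2)) - 1) = 2212.54 m/s
V2 = sqrt(mu/r2) = 3539.09 m/s
dV2 = V2*(1 - sqrt(2*r1/(r1+r2))) = 1456.85 m/s
Total dV = 3669 m/s

3669 m/s


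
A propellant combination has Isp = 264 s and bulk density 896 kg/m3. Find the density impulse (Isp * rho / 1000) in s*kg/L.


rho*Isp = 264 * 896 / 1000 = 237 s*kg/L

237 s*kg/L


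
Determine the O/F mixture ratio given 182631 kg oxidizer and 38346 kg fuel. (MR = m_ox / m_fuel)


MR = 182631 / 38346 = 4.76

4.76


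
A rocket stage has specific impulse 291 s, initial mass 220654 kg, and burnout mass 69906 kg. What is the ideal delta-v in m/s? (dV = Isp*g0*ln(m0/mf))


Ve = 291 * 9.81 = 2854.71 m/s
dV = 2854.71 * ln(220654/69906) = 3281 m/s

3281 m/s


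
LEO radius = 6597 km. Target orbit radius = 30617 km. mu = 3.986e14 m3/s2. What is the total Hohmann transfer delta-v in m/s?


V1 = sqrt(mu/r1) = 7773.12 m/s
dV1 = V1*(sqrt(2*r2/(r1+r2)) - 1) = 2197.88 m/s
V2 = sqrt(mu/r2) = 3608.17 m/s
dV2 = V2*(1 - sqrt(2*r1/(r1+r2))) = 1459.74 m/s
Total dV = 3658 m/s

3658 m/s


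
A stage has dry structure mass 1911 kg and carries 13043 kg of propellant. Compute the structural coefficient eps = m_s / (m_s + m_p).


eps = 1911 / (1911 + 13043) = 0.1278

0.1278


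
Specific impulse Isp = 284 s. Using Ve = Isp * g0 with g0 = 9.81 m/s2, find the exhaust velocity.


Ve = Isp * g0 = 284 * 9.81 = 2786.0 m/s

2786.0 m/s


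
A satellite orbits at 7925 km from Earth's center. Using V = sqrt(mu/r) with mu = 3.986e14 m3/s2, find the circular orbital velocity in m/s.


V = sqrt(3.986e14 / 7925000) = 7092 m/s

7092 m/s


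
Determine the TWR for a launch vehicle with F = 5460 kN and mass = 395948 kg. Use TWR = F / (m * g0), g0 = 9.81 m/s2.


TWR = 5460000 / (395948 * 9.81) = 1.41

1.41


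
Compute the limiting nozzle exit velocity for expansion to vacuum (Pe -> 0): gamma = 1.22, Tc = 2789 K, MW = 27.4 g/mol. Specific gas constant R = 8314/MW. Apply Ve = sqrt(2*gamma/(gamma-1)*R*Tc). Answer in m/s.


R = 8314 / 27.4 = 303.43 J/(kg.K)
Ve = sqrt(2 * 1.22 / (1.22 - 1) * 303.43 * 2789) = 3064 m/s

3064 m/s


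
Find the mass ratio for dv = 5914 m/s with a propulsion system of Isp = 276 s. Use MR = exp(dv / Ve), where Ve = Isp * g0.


Ve = 276 * 9.81 = 2707.56 m/s
MR = exp(5914 / 2707.56) = 8.884

8.884


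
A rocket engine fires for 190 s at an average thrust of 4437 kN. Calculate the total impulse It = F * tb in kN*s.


It = 4437 * 190 = 843030 kN*s

843030 kN*s


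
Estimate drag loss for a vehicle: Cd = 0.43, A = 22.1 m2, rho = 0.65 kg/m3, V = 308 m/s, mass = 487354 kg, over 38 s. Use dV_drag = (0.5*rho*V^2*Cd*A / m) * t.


D = 0.5 * 0.65 * 308^2 * 0.43 * 22.1 = 292985.09 N
a = 292985.09 / 487354 = 0.6012 m/s2
dV = 0.6012 * 38 = 22.8 m/s

22.8 m/s


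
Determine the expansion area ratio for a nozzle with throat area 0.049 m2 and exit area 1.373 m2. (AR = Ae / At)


AR = 1.373 / 0.049 = 28.0

28.0


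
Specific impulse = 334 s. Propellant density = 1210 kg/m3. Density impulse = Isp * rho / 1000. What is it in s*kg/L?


rho*Isp = 334 * 1210 / 1000 = 404 s*kg/L

404 s*kg/L


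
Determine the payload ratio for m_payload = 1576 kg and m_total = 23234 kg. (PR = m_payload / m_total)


PR = 1576 / 23234 = 0.0678

0.0678


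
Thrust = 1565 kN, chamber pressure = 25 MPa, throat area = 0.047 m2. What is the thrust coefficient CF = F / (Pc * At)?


CF = 1565000 / (25e6 * 0.047) = 1.33

1.33


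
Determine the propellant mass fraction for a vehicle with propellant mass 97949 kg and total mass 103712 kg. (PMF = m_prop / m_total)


PMF = 97949 / 103712 = 0.944

0.944


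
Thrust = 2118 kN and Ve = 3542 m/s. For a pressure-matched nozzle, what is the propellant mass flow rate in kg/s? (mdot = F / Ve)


mdot = F / Ve = 2118000 / 3542 = 598.0 kg/s

598.0 kg/s


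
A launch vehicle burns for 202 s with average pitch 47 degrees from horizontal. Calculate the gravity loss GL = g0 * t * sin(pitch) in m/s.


GL = 9.81 * 202 * sin(47 deg) = 1449 m/s

1449 m/s


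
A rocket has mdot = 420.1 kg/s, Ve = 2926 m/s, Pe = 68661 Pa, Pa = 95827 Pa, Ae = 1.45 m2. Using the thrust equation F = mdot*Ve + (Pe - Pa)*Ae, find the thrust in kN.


F = 420.1 * 2926 + (68661 - 95827) * 1.45 = 1.1898e+06 N = 1189.8 kN

1189.8 kN


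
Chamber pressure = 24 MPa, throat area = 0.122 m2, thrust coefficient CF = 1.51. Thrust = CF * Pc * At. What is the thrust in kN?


F = 1.51 * 24e6 * 0.122 = 4.4213e+06 N = 4421.3 kN

4421.3 kN


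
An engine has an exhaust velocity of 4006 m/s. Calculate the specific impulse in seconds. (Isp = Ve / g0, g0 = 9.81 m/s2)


Isp = Ve / g0 = 4006 / 9.81 = 408.4 s

408.4 s


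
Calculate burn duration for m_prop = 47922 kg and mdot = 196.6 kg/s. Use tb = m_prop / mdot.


tb = 47922 / 196.6 = 243.8 s

243.8 s


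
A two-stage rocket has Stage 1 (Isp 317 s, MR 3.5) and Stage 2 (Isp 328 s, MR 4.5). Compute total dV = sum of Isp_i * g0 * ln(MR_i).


dV1 = 317 * 9.81 * ln(3.5) = 3895.8 m/s
dV2 = 328 * 9.81 * ln(4.5) = 4839.6 m/s
Total dV = 3895.8 + 4839.6 = 8735.4 m/s ~ 8735 m/s

8735 m/s


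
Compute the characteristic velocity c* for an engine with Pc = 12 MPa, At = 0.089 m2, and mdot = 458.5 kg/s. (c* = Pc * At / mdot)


c* = 12e6 * 0.089 / 458.5 = 2329 m/s

2329 m/s


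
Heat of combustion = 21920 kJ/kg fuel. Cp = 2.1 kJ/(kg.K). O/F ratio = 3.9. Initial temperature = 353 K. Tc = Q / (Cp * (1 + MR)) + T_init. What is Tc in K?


Tc = 21920 / (2.1 * (1 + 3.9)) + 353 = 2483 K

2483 K


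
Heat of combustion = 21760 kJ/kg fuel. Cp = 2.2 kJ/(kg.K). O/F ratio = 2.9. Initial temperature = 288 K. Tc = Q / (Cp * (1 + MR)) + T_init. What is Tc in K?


Tc = 21760 / (2.2 * (1 + 2.9)) + 288 = 2824 K

2824 K


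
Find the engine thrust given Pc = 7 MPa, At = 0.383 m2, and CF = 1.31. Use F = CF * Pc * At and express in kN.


F = 1.31 * 7e6 * 0.383 = 3.5121e+06 N = 3512.1 kN

3512.1 kN


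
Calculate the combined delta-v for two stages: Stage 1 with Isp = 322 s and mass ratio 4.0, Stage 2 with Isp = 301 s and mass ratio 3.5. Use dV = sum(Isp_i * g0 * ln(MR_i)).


dV1 = 322 * 9.81 * ln(4.0) = 4379.1 m/s
dV2 = 301 * 9.81 * ln(3.5) = 3699.2 m/s
Total dV = 4379.1 + 3699.2 = 8078.3 m/s ~ 8078 m/s

8078 m/s


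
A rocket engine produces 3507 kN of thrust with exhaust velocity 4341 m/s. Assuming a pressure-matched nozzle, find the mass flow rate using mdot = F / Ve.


mdot = F / Ve = 3507000 / 4341 = 807.9 kg/s

807.9 kg/s


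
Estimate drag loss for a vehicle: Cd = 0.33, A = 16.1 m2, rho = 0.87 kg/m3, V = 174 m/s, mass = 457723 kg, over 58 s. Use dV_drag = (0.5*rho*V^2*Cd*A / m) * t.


D = 0.5 * 0.87 * 174^2 * 0.33 * 16.1 = 69972.53 N
a = 69972.53 / 457723 = 0.1529 m/s2
dV = 0.1529 * 58 = 8.9 m/s

8.9 m/s


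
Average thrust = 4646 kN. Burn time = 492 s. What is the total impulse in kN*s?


It = 4646 * 492 = 2285832 kN*s

2285832 kN*s


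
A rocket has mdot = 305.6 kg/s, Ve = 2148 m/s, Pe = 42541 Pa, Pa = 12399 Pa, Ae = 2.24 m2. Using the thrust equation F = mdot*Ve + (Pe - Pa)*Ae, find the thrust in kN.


F = 305.6 * 2148 + (42541 - 12399) * 2.24 = 723947.0 N = 723.9 kN

723.9 kN


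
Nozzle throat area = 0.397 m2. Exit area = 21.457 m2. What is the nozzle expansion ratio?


AR = 21.457 / 0.397 = 54.0

54.0


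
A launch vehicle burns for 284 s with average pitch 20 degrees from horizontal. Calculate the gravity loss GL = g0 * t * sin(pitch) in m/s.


GL = 9.81 * 284 * sin(20 deg) = 953 m/s

953 m/s


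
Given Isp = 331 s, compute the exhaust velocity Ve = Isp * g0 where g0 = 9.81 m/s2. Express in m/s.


Ve = Isp * g0 = 331 * 9.81 = 3247.1 m/s

3247.1 m/s


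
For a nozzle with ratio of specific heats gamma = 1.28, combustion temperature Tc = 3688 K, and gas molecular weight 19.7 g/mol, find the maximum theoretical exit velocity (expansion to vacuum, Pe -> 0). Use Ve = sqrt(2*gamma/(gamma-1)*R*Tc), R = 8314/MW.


R = 8314 / 19.7 = 422.03 J/(kg.K)
Ve = sqrt(2 * 1.28 / (1.28 - 1) * 422.03 * 3688) = 3772 m/s

3772 m/s


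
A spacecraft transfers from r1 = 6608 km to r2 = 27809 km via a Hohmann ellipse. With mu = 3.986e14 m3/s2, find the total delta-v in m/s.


V1 = sqrt(mu/r1) = 7766.65 m/s
dV1 = V1*(sqrt(2*r2/(r1+r2)) - 1) = 2106.48 m/s
V2 = sqrt(mu/r2) = 3785.96 m/s
dV2 = V2*(1 - sqrt(2*r1/(r1+r2))) = 1439.9 m/s
Total dV = 3546 m/s

3546 m/s


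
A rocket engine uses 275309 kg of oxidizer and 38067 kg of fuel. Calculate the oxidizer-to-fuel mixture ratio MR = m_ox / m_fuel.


MR = 275309 / 38067 = 7.23

7.23


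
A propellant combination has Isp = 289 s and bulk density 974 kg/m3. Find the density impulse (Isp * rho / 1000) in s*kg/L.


rho*Isp = 289 * 974 / 1000 = 281 s*kg/L

281 s*kg/L


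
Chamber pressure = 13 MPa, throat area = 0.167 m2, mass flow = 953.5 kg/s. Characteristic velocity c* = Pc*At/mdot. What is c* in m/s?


c* = 13e6 * 0.167 / 953.5 = 2277 m/s

2277 m/s


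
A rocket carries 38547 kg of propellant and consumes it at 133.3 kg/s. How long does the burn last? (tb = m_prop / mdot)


tb = 38547 / 133.3 = 289.2 s

289.2 s


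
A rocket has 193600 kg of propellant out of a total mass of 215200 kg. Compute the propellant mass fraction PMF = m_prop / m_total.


PMF = 193600 / 215200 = 0.9

0.9


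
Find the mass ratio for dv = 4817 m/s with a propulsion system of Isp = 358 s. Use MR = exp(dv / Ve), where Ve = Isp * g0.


Ve = 358 * 9.81 = 3511.98 m/s
MR = exp(4817 / 3511.98) = 3.942

3.942


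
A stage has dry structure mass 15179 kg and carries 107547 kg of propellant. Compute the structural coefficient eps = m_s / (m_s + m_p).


eps = 15179 / (15179 + 107547) = 0.1237

0.1237


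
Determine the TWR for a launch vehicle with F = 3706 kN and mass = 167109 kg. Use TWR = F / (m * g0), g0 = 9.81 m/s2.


TWR = 3706000 / (167109 * 9.81) = 2.26

2.26


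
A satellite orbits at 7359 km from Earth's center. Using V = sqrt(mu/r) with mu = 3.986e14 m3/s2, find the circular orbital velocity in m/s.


V = sqrt(3.986e14 / 7359000) = 7360 m/s

7360 m/s


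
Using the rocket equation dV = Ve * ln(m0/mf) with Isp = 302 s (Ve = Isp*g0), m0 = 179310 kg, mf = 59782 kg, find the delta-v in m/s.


Ve = 302 * 9.81 = 2962.62 m/s
dV = 2962.62 * ln(179310/59782) = 3254 m/s

3254 m/s


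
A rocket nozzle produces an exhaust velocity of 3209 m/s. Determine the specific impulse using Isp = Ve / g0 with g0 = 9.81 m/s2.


Isp = Ve / g0 = 3209 / 9.81 = 327.1 s

327.1 s


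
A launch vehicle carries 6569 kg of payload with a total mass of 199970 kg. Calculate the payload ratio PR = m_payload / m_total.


PR = 6569 / 199970 = 0.0328

0.0328


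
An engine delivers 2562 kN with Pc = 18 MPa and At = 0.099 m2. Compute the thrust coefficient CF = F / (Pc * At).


CF = 2562000 / (18e6 * 0.099) = 1.44

1.44


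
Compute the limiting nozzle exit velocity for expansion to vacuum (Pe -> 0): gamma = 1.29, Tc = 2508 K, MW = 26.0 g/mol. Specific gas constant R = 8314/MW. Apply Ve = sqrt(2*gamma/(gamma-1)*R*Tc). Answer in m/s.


R = 8314 / 26.0 = 319.77 J/(kg.K)
Ve = sqrt(2 * 1.29 / (1.29 - 1) * 319.77 * 2508) = 2671 m/s

2671 m/s


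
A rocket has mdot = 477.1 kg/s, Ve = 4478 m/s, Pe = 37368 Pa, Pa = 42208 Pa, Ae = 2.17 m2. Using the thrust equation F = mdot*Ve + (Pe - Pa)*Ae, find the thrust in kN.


F = 477.1 * 4478 + (37368 - 42208) * 2.17 = 2.1260e+06 N = 2126.0 kN

2126.0 kN


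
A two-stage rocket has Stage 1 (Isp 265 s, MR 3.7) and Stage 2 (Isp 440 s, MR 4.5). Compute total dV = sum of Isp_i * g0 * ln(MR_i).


dV1 = 265 * 9.81 * ln(3.7) = 3401.2 m/s
dV2 = 440 * 9.81 * ln(4.5) = 6492.2 m/s
Total dV = 3401.2 + 6492.2 = 9893.4 m/s ~ 9893 m/s

9893 m/s


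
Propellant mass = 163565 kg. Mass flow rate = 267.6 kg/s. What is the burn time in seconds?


tb = 163565 / 267.6 = 611.2 s

611.2 s


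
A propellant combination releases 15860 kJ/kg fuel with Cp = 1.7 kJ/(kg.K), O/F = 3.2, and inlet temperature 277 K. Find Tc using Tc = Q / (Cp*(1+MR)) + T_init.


Tc = 15860 / (1.7 * (1 + 3.2)) + 277 = 2498 K

2498 K


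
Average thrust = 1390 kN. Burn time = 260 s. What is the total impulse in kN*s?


It = 1390 * 260 = 361400 kN*s

361400 kN*s


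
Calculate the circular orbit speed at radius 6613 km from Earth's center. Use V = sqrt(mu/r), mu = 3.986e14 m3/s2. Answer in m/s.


V = sqrt(3.986e14 / 6613000) = 7764 m/s

7764 m/s


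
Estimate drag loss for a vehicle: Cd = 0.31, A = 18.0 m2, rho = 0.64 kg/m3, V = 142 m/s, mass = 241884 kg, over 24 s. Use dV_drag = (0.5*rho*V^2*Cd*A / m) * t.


D = 0.5 * 0.64 * 142^2 * 0.31 * 18.0 = 36004.84 N
a = 36004.84 / 241884 = 0.1489 m/s2
dV = 0.1489 * 24 = 3.6 m/s

3.6 m/s


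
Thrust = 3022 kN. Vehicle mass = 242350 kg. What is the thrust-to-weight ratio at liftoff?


TWR = 3022000 / (242350 * 9.81) = 1.27

1.27


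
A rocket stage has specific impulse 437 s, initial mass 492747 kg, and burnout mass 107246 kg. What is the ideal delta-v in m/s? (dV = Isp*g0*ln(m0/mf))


Ve = 437 * 9.81 = 4286.97 m/s
dV = 4286.97 * ln(492747/107246) = 6537 m/s

6537 m/s


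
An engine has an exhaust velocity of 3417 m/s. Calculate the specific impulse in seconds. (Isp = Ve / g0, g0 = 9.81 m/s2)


Isp = Ve / g0 = 3417 / 9.81 = 348.3 s

348.3 s


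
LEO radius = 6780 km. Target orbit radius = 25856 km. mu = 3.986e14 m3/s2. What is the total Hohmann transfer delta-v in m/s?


V1 = sqrt(mu/r1) = 7667.5 m/s
dV1 = V1*(sqrt(2*r2/(r1+r2)) - 1) = 1984.14 m/s
V2 = sqrt(mu/r2) = 3926.34 m/s
dV2 = V2*(1 - sqrt(2*r1/(r1+r2))) = 1395.47 m/s
Total dV = 3380 m/s

3380 m/s


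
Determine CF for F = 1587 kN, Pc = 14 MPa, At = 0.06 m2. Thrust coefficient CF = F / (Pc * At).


CF = 1587000 / (14e6 * 0.06) = 1.89

1.89


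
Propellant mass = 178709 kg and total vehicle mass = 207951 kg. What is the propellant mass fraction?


PMF = 178709 / 207951 = 0.859

0.859


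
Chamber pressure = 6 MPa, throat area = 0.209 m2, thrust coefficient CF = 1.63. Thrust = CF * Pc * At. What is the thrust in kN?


F = 1.63 * 6e6 * 0.209 = 2.0440e+06 N = 2044.0 kN

2044.0 kN


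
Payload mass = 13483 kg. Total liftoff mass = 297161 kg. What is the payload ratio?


PR = 13483 / 297161 = 0.0454

0.0454


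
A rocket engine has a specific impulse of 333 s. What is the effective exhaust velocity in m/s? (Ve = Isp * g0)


Ve = Isp * g0 = 333 * 9.81 = 3266.7 m/s

3266.7 m/s


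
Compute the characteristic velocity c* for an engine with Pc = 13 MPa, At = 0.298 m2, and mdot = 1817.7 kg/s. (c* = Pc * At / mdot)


c* = 13e6 * 0.298 / 1817.7 = 2131 m/s

2131 m/s


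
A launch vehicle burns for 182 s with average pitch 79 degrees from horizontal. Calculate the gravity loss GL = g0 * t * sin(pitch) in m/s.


GL = 9.81 * 182 * sin(79 deg) = 1753 m/s

1753 m/s


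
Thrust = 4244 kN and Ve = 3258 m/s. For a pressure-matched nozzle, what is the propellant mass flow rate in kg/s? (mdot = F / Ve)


mdot = F / Ve = 4244000 / 3258 = 1302.6 kg/s

1302.6 kg/s


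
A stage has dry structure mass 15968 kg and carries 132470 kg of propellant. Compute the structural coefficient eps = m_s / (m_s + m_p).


eps = 15968 / (15968 + 132470) = 0.1076

0.1076


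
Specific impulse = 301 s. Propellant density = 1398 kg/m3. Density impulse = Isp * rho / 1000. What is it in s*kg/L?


rho*Isp = 301 * 1398 / 1000 = 421 s*kg/L

421 s*kg/L


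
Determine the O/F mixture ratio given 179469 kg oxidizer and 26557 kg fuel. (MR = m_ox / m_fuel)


MR = 179469 / 26557 = 6.76

6.76


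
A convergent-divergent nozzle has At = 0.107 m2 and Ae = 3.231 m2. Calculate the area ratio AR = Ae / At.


AR = 3.231 / 0.107 = 30.2

30.2


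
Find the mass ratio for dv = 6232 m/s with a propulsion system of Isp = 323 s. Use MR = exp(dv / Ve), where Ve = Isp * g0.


Ve = 323 * 9.81 = 3168.63 m/s
MR = exp(6232 / 3168.63) = 7.148

7.148


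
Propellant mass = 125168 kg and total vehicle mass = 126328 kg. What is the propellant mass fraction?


PMF = 125168 / 126328 = 0.991

0.991


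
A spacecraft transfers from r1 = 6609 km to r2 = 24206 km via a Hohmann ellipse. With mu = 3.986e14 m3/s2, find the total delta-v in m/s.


V1 = sqrt(mu/r1) = 7766.06 m/s
dV1 = V1*(sqrt(2*r2/(r1+r2)) - 1) = 1968.05 m/s
V2 = sqrt(mu/r2) = 4057.95 m/s
dV2 = V2*(1 - sqrt(2*r1/(r1+r2))) = 1400.24 m/s
Total dV = 3368 m/s

3368 m/s


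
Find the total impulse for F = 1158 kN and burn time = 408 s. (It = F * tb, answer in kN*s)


It = 1158 * 408 = 472464 kN*s

472464 kN*s


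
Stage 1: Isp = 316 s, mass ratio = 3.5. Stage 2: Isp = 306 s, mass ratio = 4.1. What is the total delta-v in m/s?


dV1 = 316 * 9.81 * ln(3.5) = 3883.5 m/s
dV2 = 306 * 9.81 * ln(4.1) = 4235.6 m/s
Total dV = 3883.5 + 4235.6 = 8119.1 m/s ~ 8119 m/s

8119 m/s


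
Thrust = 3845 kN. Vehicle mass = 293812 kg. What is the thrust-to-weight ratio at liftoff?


TWR = 3845000 / (293812 * 9.81) = 1.33

1.33


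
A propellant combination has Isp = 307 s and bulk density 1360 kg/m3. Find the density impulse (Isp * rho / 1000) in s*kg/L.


rho*Isp = 307 * 1360 / 1000 = 418 s*kg/L

418 s*kg/L


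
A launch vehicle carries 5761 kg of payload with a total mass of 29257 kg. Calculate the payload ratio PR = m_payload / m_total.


PR = 5761 / 29257 = 0.1969

0.1969


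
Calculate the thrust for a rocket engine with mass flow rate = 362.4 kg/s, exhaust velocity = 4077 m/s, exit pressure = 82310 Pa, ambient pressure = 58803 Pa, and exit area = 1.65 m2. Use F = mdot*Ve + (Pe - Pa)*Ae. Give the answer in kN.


F = 362.4 * 4077 + (82310 - 58803) * 1.65 = 1.5163e+06 N = 1516.3 kN

1516.3 kN


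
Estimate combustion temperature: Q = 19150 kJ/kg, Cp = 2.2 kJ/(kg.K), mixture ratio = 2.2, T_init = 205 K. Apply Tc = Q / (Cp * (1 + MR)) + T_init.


Tc = 19150 / (2.2 * (1 + 2.2)) + 205 = 2925 K

2925 K


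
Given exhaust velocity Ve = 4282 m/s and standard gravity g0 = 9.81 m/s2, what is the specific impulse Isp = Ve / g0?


Isp = Ve / g0 = 4282 / 9.81 = 436.5 s

436.5 s


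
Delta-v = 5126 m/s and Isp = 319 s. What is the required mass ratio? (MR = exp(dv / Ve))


Ve = 319 * 9.81 = 3129.39 m/s
MR = exp(5126 / 3129.39) = 5.145

5.145


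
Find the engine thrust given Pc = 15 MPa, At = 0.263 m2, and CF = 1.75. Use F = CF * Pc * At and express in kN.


F = 1.75 * 15e6 * 0.263 = 6.9038e+06 N = 6903.8 kN

6903.8 kN


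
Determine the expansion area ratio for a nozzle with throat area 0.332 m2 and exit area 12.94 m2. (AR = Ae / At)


AR = 12.94 / 0.332 = 39.0

39.0


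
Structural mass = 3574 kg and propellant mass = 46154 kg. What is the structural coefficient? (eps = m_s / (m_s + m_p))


eps = 3574 / (3574 + 46154) = 0.0719

0.0719


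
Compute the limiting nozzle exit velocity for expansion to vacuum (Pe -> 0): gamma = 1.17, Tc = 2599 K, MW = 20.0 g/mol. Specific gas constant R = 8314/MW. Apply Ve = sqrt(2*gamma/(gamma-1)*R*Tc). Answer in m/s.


R = 8314 / 20.0 = 415.7 J/(kg.K)
Ve = sqrt(2 * 1.17 / (1.17 - 1) * 415.7 * 2599) = 3856 m/s

3856 m/s


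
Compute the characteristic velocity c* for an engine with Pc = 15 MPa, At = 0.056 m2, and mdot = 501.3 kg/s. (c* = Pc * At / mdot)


c* = 15e6 * 0.056 / 501.3 = 1676 m/s

1676 m/s


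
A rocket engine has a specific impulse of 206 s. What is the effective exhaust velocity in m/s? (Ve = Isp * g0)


Ve = Isp * g0 = 206 * 9.81 = 2020.9 m/s

2020.9 m/s


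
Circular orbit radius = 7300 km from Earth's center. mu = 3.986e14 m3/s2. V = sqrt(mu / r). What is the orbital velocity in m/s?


V = sqrt(3.986e14 / 7300000) = 7389 m/s

7389 m/s


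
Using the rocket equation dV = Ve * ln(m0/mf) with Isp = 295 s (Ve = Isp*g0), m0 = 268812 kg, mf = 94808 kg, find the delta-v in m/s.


Ve = 295 * 9.81 = 2893.95 m/s
dV = 2893.95 * ln(268812/94808) = 3016 m/s

3016 m/s


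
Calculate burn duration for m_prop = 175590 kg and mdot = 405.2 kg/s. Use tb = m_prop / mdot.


tb = 175590 / 405.2 = 433.3 s

433.3 s


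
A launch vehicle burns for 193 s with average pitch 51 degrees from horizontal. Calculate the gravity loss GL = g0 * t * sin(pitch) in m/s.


GL = 9.81 * 193 * sin(51 deg) = 1471 m/s

1471 m/s


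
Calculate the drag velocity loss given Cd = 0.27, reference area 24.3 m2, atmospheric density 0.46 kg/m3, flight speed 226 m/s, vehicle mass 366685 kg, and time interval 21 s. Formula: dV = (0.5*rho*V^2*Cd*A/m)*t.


D = 0.5 * 0.46 * 226^2 * 0.27 * 24.3 = 77075.22 N
a = 77075.22 / 366685 = 0.2102 m/s2
dV = 0.2102 * 21 = 4.4 m/s

4.4 m/s


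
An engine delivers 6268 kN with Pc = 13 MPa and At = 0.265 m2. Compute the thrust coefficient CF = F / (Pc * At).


CF = 6268000 / (13e6 * 0.265) = 1.82

1.82


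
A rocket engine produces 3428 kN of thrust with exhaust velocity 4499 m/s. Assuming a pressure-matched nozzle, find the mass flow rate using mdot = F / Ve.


mdot = F / Ve = 3428000 / 4499 = 761.9 kg/s

761.9 kg/s


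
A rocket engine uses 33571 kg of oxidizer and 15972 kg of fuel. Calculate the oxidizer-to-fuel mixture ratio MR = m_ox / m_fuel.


MR = 33571 / 15972 = 2.1

2.1


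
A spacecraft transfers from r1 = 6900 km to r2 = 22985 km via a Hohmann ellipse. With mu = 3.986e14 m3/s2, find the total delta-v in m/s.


V1 = sqrt(mu/r1) = 7600.53 m/s
dV1 = V1*(sqrt(2*r2/(r1+r2)) - 1) = 1826.06 m/s
V2 = sqrt(mu/r2) = 4164.34 m/s
dV2 = V2*(1 - sqrt(2*r1/(r1+r2))) = 1334.52 m/s
Total dV = 3161 m/s

3161 m/s


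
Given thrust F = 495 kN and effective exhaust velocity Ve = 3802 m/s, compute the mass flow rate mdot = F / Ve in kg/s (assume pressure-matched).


mdot = F / Ve = 495000 / 3802 = 130.2 kg/s

130.2 kg/s


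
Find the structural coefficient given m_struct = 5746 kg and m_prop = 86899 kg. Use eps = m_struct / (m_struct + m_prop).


eps = 5746 / (5746 + 86899) = 0.062

0.062


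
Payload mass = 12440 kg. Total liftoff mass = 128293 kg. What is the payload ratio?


PR = 12440 / 128293 = 0.097

0.097


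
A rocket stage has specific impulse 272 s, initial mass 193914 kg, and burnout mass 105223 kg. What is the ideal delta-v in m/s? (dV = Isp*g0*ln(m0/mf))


Ve = 272 * 9.81 = 2668.32 m/s
dV = 2668.32 * ln(193914/105223) = 1631 m/s

1631 m/s


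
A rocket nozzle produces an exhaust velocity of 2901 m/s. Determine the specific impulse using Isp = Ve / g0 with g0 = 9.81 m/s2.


Isp = Ve / g0 = 2901 / 9.81 = 295.7 s

295.7 s
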